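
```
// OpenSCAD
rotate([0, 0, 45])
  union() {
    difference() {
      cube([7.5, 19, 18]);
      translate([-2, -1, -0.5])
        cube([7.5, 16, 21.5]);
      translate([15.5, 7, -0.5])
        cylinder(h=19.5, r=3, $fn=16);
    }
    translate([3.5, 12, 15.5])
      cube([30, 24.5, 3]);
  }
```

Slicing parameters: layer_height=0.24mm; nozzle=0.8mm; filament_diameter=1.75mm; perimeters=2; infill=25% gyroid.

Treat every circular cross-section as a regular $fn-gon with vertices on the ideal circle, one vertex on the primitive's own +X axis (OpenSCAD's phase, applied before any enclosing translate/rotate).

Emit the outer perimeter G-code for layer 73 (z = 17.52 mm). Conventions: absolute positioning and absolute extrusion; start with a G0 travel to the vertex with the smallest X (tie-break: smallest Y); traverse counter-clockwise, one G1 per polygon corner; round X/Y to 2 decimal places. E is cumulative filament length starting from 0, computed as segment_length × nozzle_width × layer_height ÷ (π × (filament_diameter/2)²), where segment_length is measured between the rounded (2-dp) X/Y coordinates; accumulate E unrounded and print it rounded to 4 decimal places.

G0 X-23.33 Y28.28 Z17.52
G1 X-10.96 Y15.91 E1.3964
G1 X-13.44 Y13.44 E1.6758
G1 X-10.61 Y10.61 E1.9953
G1 X-8.13 Y13.08 E2.2747
G1 X-6.01 Y10.96 E2.5140
G1 X-4.60 Y12.37 E2.6732
G1 X3.89 Y3.89 E3.6311
G1 X5.30 Y5.30 E3.7902
G1 X-3.18 Y13.79 E4.7481
G1 X15.20 Y32.17 E6.8230
G1 X-2.12 Y49.50 E8.7788
G1 X-23.33 Y28.28 E11.1737

At z = 17.52 mm: the cube (footprint 7.5×19) is included at this height; the cube at (-2, -1) is present — its section is the full 7.5×16 rectangle; the cylinder at (15.5, 7): section is a regular 16-gon, circumradius r=3; After the difference (first − rest): starting from the 7.5×19 cube, the 7.5×16 cube at (-2, -1) partially overlaps it — only the 82.50 mm² overlap (of its 120.00 mm²) is removed, clipping the outline; the r=3 cylinder at (15.5, 7) misses the remaining region (no effect) — 1 connected region; the cube at (3.5, 12) (footprint 30×24.5) is included at this height; Merging all regions: the regions partially overlap (shared area 22.00 mm²), so overlapping operands fuse into one piece — 1 connected region; (rotated 45° about Z; rotation is an isometry so areas/perimeters/island counts are preserved). The outline is a single polygon with 12 vertices. Extrusion per mm of travel: 0.8 × 0.24 / (π × 0.875²) = 0.079824. Accumulating E over each segment gives final E = 11.1737.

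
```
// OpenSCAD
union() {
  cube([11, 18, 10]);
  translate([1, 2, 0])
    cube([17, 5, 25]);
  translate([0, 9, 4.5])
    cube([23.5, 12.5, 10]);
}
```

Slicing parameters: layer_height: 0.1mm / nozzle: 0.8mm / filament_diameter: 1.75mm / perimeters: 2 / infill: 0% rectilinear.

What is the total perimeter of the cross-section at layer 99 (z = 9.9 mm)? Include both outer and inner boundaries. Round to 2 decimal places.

At z = 9.9 mm: the cube is present — its section is the full 11×18 rectangle (perimeter 58.00 mm); the 17×5 cube at (1, 2) contributes its full rectangle (perimeter 44.00 mm); the cube at (0, 9) (footprint 23.5×12.5) is included at this height (perimeter 72.00 mm); Taking the union: the regions partially overlap (shared area 149.00 mm²), so the edge portions inside another operand are dropped and the merged outline is re-measured after clipping — boundary = 104.00 mm. Overall, the cross-section is a single solid region. Total boundary length (outer) = 104.00 mm.

104.00 mm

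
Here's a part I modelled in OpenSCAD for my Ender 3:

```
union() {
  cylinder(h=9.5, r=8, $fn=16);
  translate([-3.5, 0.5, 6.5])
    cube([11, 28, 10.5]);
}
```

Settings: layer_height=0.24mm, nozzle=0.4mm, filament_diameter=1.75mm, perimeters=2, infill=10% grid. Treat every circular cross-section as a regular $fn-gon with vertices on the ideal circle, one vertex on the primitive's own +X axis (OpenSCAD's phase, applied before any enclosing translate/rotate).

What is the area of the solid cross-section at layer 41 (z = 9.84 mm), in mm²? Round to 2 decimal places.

At z = 9.84 mm: the cylinder does not reach this height (z outside [0, 9.5]); the cube at (-3.5, 0.5) is present — its section is the full 11×28 rectangle (area 308.00 mm²); Merging all regions: only the 11×28 cube at (-3.5, 0.5) is present, so the union is just that shape — area = 308.00 mm². Overall, the cross-section is a single solid region. Net area = 308.00 mm².

308.00 mm²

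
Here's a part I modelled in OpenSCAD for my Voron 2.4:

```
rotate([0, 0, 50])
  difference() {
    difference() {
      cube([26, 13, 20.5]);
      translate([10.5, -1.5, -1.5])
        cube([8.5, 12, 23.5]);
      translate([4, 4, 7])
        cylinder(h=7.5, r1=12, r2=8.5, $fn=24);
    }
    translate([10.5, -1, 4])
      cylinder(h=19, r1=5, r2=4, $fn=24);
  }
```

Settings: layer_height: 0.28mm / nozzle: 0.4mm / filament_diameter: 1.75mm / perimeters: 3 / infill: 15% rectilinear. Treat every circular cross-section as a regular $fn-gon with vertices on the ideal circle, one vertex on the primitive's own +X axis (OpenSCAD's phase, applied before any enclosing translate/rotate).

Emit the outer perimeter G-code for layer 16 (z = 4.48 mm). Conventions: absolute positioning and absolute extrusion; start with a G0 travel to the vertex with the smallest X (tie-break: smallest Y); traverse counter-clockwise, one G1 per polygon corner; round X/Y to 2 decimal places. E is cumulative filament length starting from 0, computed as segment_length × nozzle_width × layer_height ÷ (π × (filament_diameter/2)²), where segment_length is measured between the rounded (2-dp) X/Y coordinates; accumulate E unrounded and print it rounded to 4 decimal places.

At z = 4.48 mm: the 26×13 cube contributes its full rectangle; the 8.5×12 cube at (10.5, -1.5) contributes its full rectangle; the cone at (4, 4) is not intersected at this z (z outside [7, 14.5]); After the difference (first − rest): starting from the 26×13 cube, the 8.5×12 cube at (10.5, -1.5) partially overlaps it — only the 89.25 mm² overlap (of its 102.00 mm²) is removed, clipping the outline — 1 connected region; the cone at (10.5, -1) (r1=5→r2=4) has section circumradius 4.975 here — a regular 24-gon; Taking the first minus the rest: starting from the result so far, the cone at (10.5, -1) partially overlaps it — only the 14.31 mm² overlap (of its 76.86 mm²) is removed, clipping the outline — 1 connected region; (whole slice rotated 50° about Z — lengths, areas and connectivity unchanged). The outline is a single polygon with 14 vertices. Extrusion per mm of travel: 0.4 × 0.28 / (π × 0.875²) = 0.046564. Accumulating E over each segment gives final E = 4.5145.

G0 X-9.96 Y8.36 Z4.48
G1 X0.00 Y0.00 E0.6055
G1 X3.64 Y4.33 E0.8689
G1 X3.44 Y4.55 E0.8827
G1 X2.84 Y5.70 E0.9431
G1 X2.56 Y6.97 E1.0037
G1 X2.62 Y8.26 E1.0638
G1 X3.01 Y9.50 E1.1244
G1 X3.70 Y10.60 E1.1848
G1 X-1.29 Y14.79 E1.4882
G1 X4.17 Y21.30 E1.8839
G1 X12.21 Y14.55 E2.3727
G1 X16.71 Y19.92 E2.6989
G1 X6.75 Y28.27 E3.3041
G1 X-9.96 Y8.36 E4.5145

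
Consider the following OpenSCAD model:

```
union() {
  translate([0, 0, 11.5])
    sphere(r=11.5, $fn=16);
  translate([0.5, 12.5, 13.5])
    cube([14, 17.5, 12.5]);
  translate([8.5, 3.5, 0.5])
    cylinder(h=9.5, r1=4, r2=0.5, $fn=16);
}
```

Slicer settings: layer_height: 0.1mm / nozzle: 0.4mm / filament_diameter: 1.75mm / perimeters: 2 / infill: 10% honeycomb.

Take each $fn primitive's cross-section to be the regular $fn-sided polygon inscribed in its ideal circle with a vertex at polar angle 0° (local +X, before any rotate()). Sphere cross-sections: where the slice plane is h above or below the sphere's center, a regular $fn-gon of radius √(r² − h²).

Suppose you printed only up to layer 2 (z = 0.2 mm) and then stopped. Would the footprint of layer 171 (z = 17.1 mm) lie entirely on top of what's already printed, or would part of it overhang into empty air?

part overhangs

Compare the two slices. At z = 0.2: the r=11.5 sphere slices to a regular 16-gon of circumradius 2.135 (√(r²−h²) with h=11.3 from center) (area = (16/2)·2.135²·sin(360°/16) = 13.96 mm²); the cube at (0.5, 12.5) is absent (z outside [13.5, 26]); the cone at (8.5, 3.5) does not reach this height (z outside [0.5, 10]); Combining (union): only the r=11.5 sphere is present, so the union is just that shape — area = 13.96 mm². At z = 17.1: the sphere: section is a regular 16-gon, circumradius = √(r²−h²) = √(11.5²−5.6²) = 10.044 (area = (16/2)·10.044²·sin(360°/16) = 308.87 mm²); the cube at (0.5, 12.5) (footprint 14×17.5) is included at this height (area 245.00 mm²); the cone at (8.5, 3.5) is absent (z outside [0.5, 10]); Merging all regions: the 2 present regions are separate (no shared area or edge), so areas and boundary lengths simply add and each stays a separate island — area = 553.87 mm². Checking containment: at z = 17.1 the cross-section extends beyond the z = 0.2 cross-section by about 539.91 mm².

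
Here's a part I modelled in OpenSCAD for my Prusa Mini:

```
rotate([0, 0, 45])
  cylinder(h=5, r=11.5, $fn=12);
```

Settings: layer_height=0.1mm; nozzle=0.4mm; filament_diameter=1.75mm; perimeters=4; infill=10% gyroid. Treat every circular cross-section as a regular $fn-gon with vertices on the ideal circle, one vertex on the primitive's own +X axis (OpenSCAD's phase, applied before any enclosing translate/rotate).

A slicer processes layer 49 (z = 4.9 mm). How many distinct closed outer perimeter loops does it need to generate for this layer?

1

At z = 4.9 mm: the r=11.5 cylinder gives a regular 12-gon of circumradius 11.5 (constant along its height); (whole slice rotated 45° about Z — lengths, areas and connectivity unchanged). The result has 1 disconnected region.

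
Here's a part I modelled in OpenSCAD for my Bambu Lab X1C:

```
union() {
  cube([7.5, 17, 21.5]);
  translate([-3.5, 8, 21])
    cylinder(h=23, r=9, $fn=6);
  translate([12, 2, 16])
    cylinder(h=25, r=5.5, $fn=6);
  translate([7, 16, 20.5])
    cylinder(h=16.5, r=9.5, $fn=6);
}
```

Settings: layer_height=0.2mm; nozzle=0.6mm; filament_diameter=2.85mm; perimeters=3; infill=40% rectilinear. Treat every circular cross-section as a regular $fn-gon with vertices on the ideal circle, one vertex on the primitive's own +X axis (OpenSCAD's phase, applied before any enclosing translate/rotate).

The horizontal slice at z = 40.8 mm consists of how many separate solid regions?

2

At z = 40.8 mm: the cube is not intersected at this z (z outside [0, 21.5]); the cylinder at (-3.5, 8): section is a regular 6-gon, circumradius r=9; the r=5.5 cylinder at (12, 2) contributes a regular 6-gon of circumradius 5.5; the cylinder at (7, 16) is not intersected at this z (z outside [20.5, 37]); Merging all regions: the 2 present regions are separate (no shared area or edge), so areas and boundary lengths simply add and each stays a separate island — 2 connected regions. The result has 2 disconnected regions.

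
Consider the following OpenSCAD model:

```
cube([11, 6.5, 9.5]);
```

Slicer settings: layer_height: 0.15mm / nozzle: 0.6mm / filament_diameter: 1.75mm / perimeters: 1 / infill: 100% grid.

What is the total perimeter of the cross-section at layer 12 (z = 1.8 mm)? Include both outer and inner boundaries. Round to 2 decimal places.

35.00 mm

At z = 1.8 mm: the cube is present — its section is the full 11×6.5 rectangle (perimeter 35.00 mm). Overall, the cross-section is a single solid region. Total boundary length (outer) = 35.00 mm.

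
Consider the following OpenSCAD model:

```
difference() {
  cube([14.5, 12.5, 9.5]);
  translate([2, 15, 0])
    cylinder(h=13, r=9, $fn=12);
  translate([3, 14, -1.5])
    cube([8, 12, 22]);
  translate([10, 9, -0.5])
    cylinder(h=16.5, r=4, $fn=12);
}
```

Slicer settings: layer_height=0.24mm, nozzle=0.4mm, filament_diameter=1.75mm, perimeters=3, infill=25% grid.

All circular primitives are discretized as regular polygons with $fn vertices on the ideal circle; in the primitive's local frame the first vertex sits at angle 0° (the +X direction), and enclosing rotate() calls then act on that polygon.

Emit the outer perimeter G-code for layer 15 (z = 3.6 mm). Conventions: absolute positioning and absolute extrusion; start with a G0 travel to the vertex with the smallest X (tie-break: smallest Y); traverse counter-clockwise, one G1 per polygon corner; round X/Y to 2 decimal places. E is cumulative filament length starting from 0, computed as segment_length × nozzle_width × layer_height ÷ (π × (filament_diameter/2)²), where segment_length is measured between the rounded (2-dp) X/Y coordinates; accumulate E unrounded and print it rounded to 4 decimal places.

At z = 3.6 mm: the cube (footprint 14.5×12.5) is included at this height; the cylinder at (2, 15): section is a regular 12-gon, circumradius r=9; the 8×12 cube at (3, 14) contributes its full rectangle; the cylinder at (10, 9): section is a regular 12-gon, circumradius r=4; After the difference (first − rest): starting from the 14.5×12.5 cube, the r=9 cylinder at (2, 15) partially overlaps it — only the 51.55 mm² overlap (of its 243.00 mm²) is removed, clipping the outline; the 8×12 cube at (3, 14) misses the remaining region (no effect); the r=4 cylinder at (10, 9) partially overlaps it — only the 34.77 mm² overlap (of its 48.00 mm²) is removed, clipping the outline — 1 connected region. The outline is a single polygon with 15 vertices. Extrusion per mm of travel: 0.4 × 0.24 / (π × 0.875²) = 0.039912. Accumulating E over each segment gives final E = 2.3031.

G0 X0.00 Y0.00 Z3.60
G1 X14.50 Y0.00 E0.5787
G1 X14.50 Y12.50 E1.0776
G1 X11.87 Y12.50 E1.1826
G1 X12.00 Y12.46 E1.1880
G1 X13.46 Y11.00 E1.2704
G1 X14.00 Y9.00 E1.3531
G1 X13.46 Y7.00 E1.4358
G1 X12.00 Y5.54 E1.5182
G1 X10.00 Y5.00 E1.6009
G1 X8.00 Y5.54 E1.6836
G1 X6.54 Y7.00 E1.7660
G1 X6.48 Y7.20 E1.7743
G1 X2.00 Y6.00 E1.9594
G1 X0.00 Y6.54 E2.0421
G1 X0.00 Y0.00 E2.3031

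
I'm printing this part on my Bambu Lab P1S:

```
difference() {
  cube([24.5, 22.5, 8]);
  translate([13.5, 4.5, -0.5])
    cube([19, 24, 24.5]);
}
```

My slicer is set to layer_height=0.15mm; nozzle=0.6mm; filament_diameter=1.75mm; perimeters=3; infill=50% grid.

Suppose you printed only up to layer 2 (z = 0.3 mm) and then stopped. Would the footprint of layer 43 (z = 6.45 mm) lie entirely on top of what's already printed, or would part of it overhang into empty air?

Compare the two slices. At z = 0.3: the cube is present — its section is the full 24.5×22.5 rectangle (area 551.25 mm²); the 19×24 cube at (13.5, 4.5) contributes its full rectangle (area 456.00 mm²); After the difference (first − rest): starting from the 24.5×22.5 cube (551.25 mm²), the 19×24 cube at (13.5, 4.5) partially overlaps it — only the 198.00 mm² overlap (of its 456.00 mm²) is removed, clipping the outline — area = 353.25 mm². At z = 6.45: the cube is present — its section is the full 24.5×22.5 rectangle (area 551.25 mm²); the cube at (13.5, 4.5) (footprint 19×24) is included at this height (area 456.00 mm²); Subtracting the remaining from the first: starting from the 24.5×22.5 cube (551.25 mm²), the 19×24 cube at (13.5, 4.5) partially overlaps it — only the 198.00 mm² overlap (of its 456.00 mm²) is removed, clipping the outline — area = 353.25 mm². Checking containment: the cross-section at z = 6.45 is a subset of the cross-section at z = 0.3.

entirely on top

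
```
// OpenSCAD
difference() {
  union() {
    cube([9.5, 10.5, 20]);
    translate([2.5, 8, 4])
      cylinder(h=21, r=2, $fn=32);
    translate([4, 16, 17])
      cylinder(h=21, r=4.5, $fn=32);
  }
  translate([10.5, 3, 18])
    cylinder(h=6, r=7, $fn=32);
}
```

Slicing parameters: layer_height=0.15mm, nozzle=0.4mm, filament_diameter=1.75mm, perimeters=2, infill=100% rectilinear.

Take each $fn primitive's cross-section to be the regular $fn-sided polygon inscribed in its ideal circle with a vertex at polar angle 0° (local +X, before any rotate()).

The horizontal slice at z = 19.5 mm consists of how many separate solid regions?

At z = 19.5 mm: the cube (footprint 9.5×10.5) is included at this height; the r=2 cylinder at (2.5, 8) contributes a regular 32-gon of circumradius 2; the r=4.5 cylinder at (4, 16) gives a regular 32-gon of circumradius 4.5 (constant along its height); Combining (union): the regions partially overlap (shared area 12.49 mm²), so overlapping operands fuse into one piece — 2 connected regions; the r=7 cylinder at (10.5, 3) contributes a regular 32-gon of circumradius 7; Subtracting the remaining from the first: starting from that combined region, the r=7 cylinder at (10.5, 3) partially overlaps it — only the 48.56 mm² overlap (of its 152.95 mm²) is removed, clipping the outline — 2 connected regions. The result has 2 disconnected regions.

2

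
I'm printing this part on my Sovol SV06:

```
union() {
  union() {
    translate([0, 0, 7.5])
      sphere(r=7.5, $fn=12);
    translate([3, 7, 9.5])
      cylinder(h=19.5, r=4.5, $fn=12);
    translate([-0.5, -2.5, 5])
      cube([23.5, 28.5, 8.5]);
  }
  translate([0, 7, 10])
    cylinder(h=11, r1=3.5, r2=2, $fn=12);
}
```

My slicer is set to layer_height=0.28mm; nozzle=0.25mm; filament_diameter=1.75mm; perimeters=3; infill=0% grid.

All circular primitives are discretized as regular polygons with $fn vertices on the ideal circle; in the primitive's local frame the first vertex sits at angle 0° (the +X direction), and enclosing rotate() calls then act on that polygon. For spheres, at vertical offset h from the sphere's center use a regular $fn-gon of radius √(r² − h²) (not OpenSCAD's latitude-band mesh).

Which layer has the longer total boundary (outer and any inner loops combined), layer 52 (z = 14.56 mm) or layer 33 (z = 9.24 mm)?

layer 33 (z = 9.24 mm)

Layer 52 (z = 14.56): the r=7.5 sphere slices to a regular 12-gon of circumradius 2.531 (√(r²−h²) with h=7.06 from center) (perimeter = 2·12·2.531·sin(180°/12) = 15.72 mm); the r=4.5 cylinder at (3, 7) gives a regular 12-gon of circumradius 4.5 (constant along its height) (perimeter = 2·12·4.500·sin(180°/12) = 27.95 mm); the cube at (-0.5, -2.5) is not intersected at this z (z outside [5, 13.5]); Taking the union: the 2 present regions are separate (no shared area or edge), so areas and boundary lengths simply add and each stays a separate island — boundary = 43.67 mm; the cone at (0, 7) (r1=3.5→r2=2) has section circumradius 2.878 here — a regular 12-gon (perimeter = 2·12·2.878·sin(180°/12) = 17.88 mm); Combining (union): the regions partially overlap (shared area 18.53 mm²), so the edge portions inside another operand are dropped and the merged outline is re-measured after clipping — boundary = 45.70 mm. So its perimeter = 45.70 mm. Layer 33 (z = 9.24): the r=7.5 sphere slices to a regular 12-gon of circumradius 7.295 (√(r²−h²) with h=1.74 from center) (perimeter = 2·12·7.295·sin(180°/12) = 45.32 mm); the cylinder at (3, 7) is absent (z outside [9.5, 29]); the cube at (-0.5, -2.5) is present — its section is the full 23.5×28.5 rectangle (perimeter 104.00 mm); Merging all regions: the regions partially overlap (shared area 62.18 mm²), so the edge portions inside another operand are dropped and the merged outline is re-measured after clipping — boundary = 118.09 mm; the cone at (0, 7) is not intersected at this z (z outside [10, 21]); Taking the union: only that combined region is present, so the union is just that shape — boundary = 118.09 mm. So its perimeter = 118.09 mm. Layer 33 is larger (118.09 vs 45.70 mm).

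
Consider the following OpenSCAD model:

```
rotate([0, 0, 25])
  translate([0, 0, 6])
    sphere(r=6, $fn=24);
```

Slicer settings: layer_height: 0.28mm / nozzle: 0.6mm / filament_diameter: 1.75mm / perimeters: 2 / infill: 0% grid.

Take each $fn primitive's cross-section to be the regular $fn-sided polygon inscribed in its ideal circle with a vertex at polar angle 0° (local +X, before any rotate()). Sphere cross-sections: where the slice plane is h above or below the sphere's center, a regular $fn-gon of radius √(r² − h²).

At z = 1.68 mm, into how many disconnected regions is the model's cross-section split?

At z = 1.68 mm: the r=6 sphere contributes a regular 24-gon of circumradius √(6²−4.32²) = 4.164; (rotated 25° about Z; rotation is an isometry so areas/perimeters/island counts are preserved). The result has 1 disconnected region.

1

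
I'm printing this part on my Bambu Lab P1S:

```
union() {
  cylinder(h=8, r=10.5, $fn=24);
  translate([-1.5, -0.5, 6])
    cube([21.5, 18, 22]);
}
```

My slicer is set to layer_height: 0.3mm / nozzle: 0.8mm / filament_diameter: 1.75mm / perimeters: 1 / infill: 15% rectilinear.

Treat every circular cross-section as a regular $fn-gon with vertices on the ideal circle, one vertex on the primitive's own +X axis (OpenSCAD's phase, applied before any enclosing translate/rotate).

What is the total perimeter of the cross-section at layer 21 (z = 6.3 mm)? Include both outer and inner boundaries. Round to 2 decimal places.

At z = 6.3 mm: the r=10.5 cylinder contributes a regular 24-gon of circumradius 10.5 (perimeter = 2·24·10.500·sin(180°/24) = 65.79 mm); the cube at (-1.5, -0.5) (footprint 21.5×18) is included at this height (perimeter 79.00 mm); Combining (union): the regions partially overlap (shared area 107.19 mm²), so the edge portions inside another operand are dropped and the merged outline is re-measured after clipping — boundary = 103.58 mm. Overall, the cross-section is a single solid region. Total boundary length (outer) = 103.58 mm.

103.58 mm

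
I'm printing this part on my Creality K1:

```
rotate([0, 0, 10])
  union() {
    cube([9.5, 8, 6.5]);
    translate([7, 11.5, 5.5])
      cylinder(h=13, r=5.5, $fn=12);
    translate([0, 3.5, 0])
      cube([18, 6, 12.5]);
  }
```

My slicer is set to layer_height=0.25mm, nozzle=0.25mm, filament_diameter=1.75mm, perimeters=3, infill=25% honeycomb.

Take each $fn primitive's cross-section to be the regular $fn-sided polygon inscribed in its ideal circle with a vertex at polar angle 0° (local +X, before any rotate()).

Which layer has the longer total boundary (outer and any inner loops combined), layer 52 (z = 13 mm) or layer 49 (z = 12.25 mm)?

layer 49 (z = 12.25 mm)

Layer 52 (z = 13): the cube is absent (z outside [0, 6.5]); the cylinder at (7, 11.5): section is a regular 12-gon, circumradius r=5.5 (perimeter = 2·12·5.500·sin(180°/12) = 34.16 mm); the cube at (0, 3.5) does not reach this height (z outside [0, 12.5]); Merging all regions: only the r=5.5 cylinder at (7, 11.5) is present, so the union is just that shape — boundary = 34.16 mm; (whole slice rotated 10° about Z — lengths, areas and connectivity unchanged). So its perimeter = 34.16 mm. Layer 49 (z = 12.25): the cube is not intersected at this z (z outside [0, 6.5]); the r=5.5 cylinder at (7, 11.5) contributes a regular 12-gon of circumradius 5.5 (perimeter = 2·12·5.500·sin(180°/12) = 34.16 mm); the 18×6 cube at (0, 3.5) contributes its full rectangle (perimeter 48.00 mm); Taking the union: the regions partially overlap (shared area 24.45 mm²), so the edge portions inside another operand are dropped and the merged outline is re-measured after clipping — boundary = 59.29 mm; (rotated 10° about Z; rotation is an isometry so areas/perimeters/island counts are preserved). So its perimeter = 59.29 mm. Layer 49 is larger (59.29 vs 34.16 mm).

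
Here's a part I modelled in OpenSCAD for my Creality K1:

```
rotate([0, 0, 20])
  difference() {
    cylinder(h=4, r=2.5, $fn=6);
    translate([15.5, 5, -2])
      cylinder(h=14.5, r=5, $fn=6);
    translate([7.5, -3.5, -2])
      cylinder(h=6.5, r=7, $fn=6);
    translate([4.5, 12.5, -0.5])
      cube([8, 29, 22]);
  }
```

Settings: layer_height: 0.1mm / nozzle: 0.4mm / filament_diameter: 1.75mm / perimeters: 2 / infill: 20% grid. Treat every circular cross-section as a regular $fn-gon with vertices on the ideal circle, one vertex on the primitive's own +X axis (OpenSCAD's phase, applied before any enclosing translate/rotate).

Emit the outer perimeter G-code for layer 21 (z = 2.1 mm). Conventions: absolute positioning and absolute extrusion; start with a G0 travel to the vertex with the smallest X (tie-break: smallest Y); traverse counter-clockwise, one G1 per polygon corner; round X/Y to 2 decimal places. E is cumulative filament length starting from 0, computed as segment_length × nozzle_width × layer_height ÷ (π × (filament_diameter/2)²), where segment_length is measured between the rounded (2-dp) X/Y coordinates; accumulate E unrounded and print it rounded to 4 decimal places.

At z = 2.1 mm: the r=2.5 cylinder contributes a regular 6-gon of circumradius 2.5; the r=5 cylinder at (15.5, 5) gives a regular 6-gon of circumradius 5 (constant along its height); the r=7 cylinder at (7.5, -3.5) gives a regular 6-gon of circumradius 7 (constant along its height); the cube at (4.5, 12.5) (footprint 8×29) is included at this height; Subtracting the remaining from the first: starting from the r=2.5 cylinder, the r=5 cylinder at (15.5, 5) misses the remaining region (no effect); the r=7 cylinder at (7.5, -3.5) misses the remaining region (no effect); the 8×29 cube at (4.5, 12.5) misses the remaining region (no effect) — 1 connected region; (rotated 20° about Z; rotation is an isometry so areas/perimeters/island counts are preserved). The outline is a single polygon with 6 vertices. Extrusion per mm of travel: 0.4 × 0.1 / (π × 0.875²) = 0.016630. Accumulating E over each segment gives final E = 0.2496.

G0 X-2.35 Y-0.86 Z2.10
G1 X-0.43 Y-2.46 E0.0416
G1 X1.92 Y-1.61 E0.0831
G1 X2.35 Y0.86 E0.1248
G1 X0.43 Y2.46 E0.1664
G1 X-1.92 Y1.61 E0.2079
G1 X-2.35 Y-0.86 E0.2496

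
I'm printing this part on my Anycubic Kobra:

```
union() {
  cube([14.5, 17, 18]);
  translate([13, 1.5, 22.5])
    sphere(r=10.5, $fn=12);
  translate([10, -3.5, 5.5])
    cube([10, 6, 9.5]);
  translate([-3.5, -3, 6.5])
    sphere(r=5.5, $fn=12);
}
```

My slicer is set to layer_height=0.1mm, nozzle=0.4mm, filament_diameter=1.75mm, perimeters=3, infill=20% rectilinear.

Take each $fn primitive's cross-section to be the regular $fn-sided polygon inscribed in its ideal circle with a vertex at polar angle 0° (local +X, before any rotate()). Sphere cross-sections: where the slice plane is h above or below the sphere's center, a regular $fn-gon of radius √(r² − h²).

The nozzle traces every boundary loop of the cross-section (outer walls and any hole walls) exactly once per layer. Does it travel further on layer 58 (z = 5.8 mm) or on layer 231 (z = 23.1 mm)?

layer 58 (z = 5.8 mm)

Layer 58 (z = 5.8): the cube (footprint 14.5×17) is included at this height (perimeter 63.00 mm); the sphere at (13, 1.5) is not intersected at this z (|z−center|=16.700 > r=10.5); the cube at (10, -3.5) is present — its section is the full 10×6 rectangle (perimeter 32.00 mm); the sphere at (-3.5, -3): section is a regular 12-gon, circumradius = √(r²−h²) = √(5.5²−0.7²) = 5.455 (perimeter = 2·12·5.455·sin(180°/12) = 33.89 mm); Merging all regions: the regions partially overlap (shared area 11.70 mm²), so the edge portions inside another operand are dropped and the merged outline is re-measured after clipping — boundary = 111.64 mm. So its perimeter = 111.64 mm. Layer 231 (z = 23.1): the cube is absent (z outside [0, 18]); the sphere at (13, 1.5): section is a regular 12-gon, circumradius = √(r²−h²) = √(10.5²−0.6²) = 10.483 (perimeter = 2·12·10.483·sin(180°/12) = 65.12 mm); the cube at (10, -3.5) is not intersected at this z (z outside [5.5, 15]); the sphere at (-3.5, -3) is not intersected at this z (|z−center|=16.600 > r=5.5); Combining (union): only the r=10.5 sphere at (13, 1.5) is present, so the union is just that shape — boundary = 65.12 mm. So its perimeter = 65.12 mm. Layer 58 is larger (111.64 vs 65.12 mm).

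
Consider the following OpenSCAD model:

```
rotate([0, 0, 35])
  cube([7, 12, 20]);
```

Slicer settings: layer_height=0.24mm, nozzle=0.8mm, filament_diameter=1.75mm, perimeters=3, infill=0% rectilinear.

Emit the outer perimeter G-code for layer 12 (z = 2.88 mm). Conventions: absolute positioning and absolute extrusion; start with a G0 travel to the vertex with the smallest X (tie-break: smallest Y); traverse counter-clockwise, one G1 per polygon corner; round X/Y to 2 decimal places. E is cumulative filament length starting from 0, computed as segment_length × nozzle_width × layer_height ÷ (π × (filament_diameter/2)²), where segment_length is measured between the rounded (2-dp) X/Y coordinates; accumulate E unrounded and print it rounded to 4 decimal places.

G0 X-6.88 Y9.83 Z2.88
G1 X0.00 Y0.00 E0.9578
G1 X5.73 Y4.02 E1.5165
G1 X-1.15 Y13.84 E2.4736
G1 X-6.88 Y9.83 E3.0319

At z = 2.88 mm: the 7×12 cube contributes its full rectangle; (whole slice rotated 35° about Z — lengths, areas and connectivity unchanged). The outline is a single polygon with 4 vertices. Extrusion per mm of travel: 0.8 × 0.24 / (π × 0.875²) = 0.079824. Accumulating E over each segment gives final E = 3.0319.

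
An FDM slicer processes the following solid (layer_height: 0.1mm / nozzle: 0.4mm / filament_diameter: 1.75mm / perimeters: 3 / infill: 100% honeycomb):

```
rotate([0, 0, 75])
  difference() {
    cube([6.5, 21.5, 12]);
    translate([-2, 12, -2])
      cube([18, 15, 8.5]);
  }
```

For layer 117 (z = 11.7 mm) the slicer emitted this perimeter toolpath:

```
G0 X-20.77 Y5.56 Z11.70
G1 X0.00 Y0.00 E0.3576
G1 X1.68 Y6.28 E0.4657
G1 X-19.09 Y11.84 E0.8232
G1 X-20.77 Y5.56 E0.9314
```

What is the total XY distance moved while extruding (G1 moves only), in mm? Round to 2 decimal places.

Sum the Euclidean lengths of each G1 segment: total = 56.00 mm.

56.00 mm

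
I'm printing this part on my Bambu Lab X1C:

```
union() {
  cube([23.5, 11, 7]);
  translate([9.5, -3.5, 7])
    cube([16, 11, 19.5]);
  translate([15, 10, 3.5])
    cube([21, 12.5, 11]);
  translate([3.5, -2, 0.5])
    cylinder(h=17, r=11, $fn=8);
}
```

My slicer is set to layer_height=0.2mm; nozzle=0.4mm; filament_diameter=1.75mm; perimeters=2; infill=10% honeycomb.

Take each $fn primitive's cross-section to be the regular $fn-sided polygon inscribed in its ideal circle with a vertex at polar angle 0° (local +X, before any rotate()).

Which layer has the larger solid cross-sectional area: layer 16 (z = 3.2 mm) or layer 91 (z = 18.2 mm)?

Layer 16 (z = 3.2): the cube (footprint 23.5×11) is included at this height (area 258.50 mm²); the cube at (9.5, -3.5) does not reach this height (z outside [7, 26.5]); the cube at (15, 10) does not reach this height (z outside [3.5, 14.5]); the r=11 cylinder at (3.5, -2) contributes a regular 8-gon of circumradius 11 (area = (8/2)·11.000²·sin(360°/8) = 342.24 mm²); Merging all regions: the regions partially overlap — summed areas 600.74 mm² minus the doubly-counted overlap 93.35 mm² gives 507.39 mm² — area = 507.39 mm². So its area = 507.39 mm². Layer 91 (z = 18.2): the cube is not intersected at this z (z outside [0, 7]); the 16×11 cube at (9.5, -3.5) contributes its full rectangle (area 176.00 mm²); the cube at (15, 10) is absent (z outside [3.5, 14.5]); the cylinder at (3.5, -2) is not intersected at this z (z outside [0.5, 17.5]); Taking the union: only the 16×11 cube at (9.5, -3.5) is present, so the union is just that shape — area = 176.00 mm². So its area = 176.00 mm². Layer 16 is larger (507.39 vs 176.00 mm²).

layer 16 (z = 3.2 mm)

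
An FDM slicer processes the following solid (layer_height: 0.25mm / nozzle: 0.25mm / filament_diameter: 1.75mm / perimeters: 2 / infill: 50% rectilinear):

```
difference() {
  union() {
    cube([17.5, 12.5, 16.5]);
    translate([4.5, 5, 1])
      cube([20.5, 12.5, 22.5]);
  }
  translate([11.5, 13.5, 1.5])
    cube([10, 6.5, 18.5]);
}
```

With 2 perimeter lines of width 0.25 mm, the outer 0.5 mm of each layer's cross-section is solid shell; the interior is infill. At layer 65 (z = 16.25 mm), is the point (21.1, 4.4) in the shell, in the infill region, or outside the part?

outside

At z = 16.25 mm: the cube is present — its section is the full 17.5×12.5 rectangle; the cube at (4.5, 5) (footprint 20.5×12.5) is included at this height; Merging all regions: the regions partially overlap (shared area 97.50 mm²), so overlapping operands fuse into one piece — 1 connected region; the cube at (11.5, 13.5) is present — its section is the full 10×6.5 rectangle; After the difference (first − rest): starting from that combined region, the 10×6.5 cube at (11.5, 13.5) partially overlaps it — only the 40.00 mm² overlap (of its 65.00 mm²) is removed, clipping the outline — 1 connected region. Overall, the cross-section is a single solid region. The nearest boundary edge runs (25.00, 5.00)→(17.50, 5.00); distance from the point to it = 0.60 mm. The point is not inside any of the regions above, so it lies outside the cross-section (0.60 mm from the nearest boundary).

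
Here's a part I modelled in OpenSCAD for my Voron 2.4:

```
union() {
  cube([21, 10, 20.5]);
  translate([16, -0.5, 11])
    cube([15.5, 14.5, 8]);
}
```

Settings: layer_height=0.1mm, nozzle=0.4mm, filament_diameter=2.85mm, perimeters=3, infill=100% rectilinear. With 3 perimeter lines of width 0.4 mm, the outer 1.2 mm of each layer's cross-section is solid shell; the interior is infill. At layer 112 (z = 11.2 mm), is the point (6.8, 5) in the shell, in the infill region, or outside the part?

At z = 11.2 mm: the 21×10 cube contributes its full rectangle; the 15.5×14.5 cube at (16, -0.5) contributes its full rectangle; Combining (union): the regions partially overlap (shared area 50.00 mm²), so overlapping operands fuse into one piece — 1 connected region. Overall, the cross-section is a single solid region. The nearest boundary edge runs (0.00, 10.00)→(16.00, 10.00); distance from the point to it = 5.00 mm. The point is inside the cross-section and 5.00 mm from the nearest boundary — more than the 1.2 mm shell width (3 × 0.4), so it's in the infill interior.

infill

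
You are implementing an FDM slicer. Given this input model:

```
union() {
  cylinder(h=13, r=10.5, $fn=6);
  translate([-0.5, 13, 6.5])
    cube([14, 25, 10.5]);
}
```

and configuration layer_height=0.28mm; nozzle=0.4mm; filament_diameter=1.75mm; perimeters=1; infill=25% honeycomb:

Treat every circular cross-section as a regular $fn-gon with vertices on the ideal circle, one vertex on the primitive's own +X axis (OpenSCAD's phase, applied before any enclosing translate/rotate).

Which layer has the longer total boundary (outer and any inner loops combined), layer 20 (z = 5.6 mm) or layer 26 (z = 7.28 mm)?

layer 26 (z = 7.28 mm)

Layer 20 (z = 5.6): the r=10.5 cylinder contributes a regular 6-gon of circumradius 10.5 (perimeter = 2·6·10.500·sin(180°/6) = 63.00 mm); the cube at (-0.5, 13) is not intersected at this z (z outside [6.5, 17]); Combining (union): only the r=10.5 cylinder is present, so the union is just that shape — boundary = 63.00 mm. So its perimeter = 63.00 mm. Layer 26 (z = 7.28): the r=10.5 cylinder gives a regular 6-gon of circumradius 10.5 (constant along its height) (perimeter = 2·6·10.500·sin(180°/6) = 63.00 mm); the cube at (-0.5, 13) is present — its section is the full 14×25 rectangle (perimeter 78.00 mm); Combining (union): the 2 present regions are separate (no shared area or edge), so areas and boundary lengths simply add and each stays a separate island — boundary = 141.00 mm. So its perimeter = 141.00 mm. Layer 26 is larger (141.00 vs 63.00 mm).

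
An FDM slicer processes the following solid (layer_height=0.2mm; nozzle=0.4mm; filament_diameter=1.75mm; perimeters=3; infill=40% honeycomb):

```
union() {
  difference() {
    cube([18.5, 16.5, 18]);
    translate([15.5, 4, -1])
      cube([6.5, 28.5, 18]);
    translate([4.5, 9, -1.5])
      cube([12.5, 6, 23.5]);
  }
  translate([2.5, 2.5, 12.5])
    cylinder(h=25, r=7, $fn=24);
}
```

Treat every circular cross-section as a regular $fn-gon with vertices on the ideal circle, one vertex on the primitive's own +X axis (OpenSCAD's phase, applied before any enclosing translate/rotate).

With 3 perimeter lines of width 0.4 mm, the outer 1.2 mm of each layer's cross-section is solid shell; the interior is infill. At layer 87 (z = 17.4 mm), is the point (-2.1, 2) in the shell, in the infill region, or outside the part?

At z = 17.4 mm: the cube is present — its section is the full 18.5×16.5 rectangle; the cube at (15.5, 4) does not reach this height (z outside [-1, 17]); the 12.5×6 cube at (4.5, 9) contributes its full rectangle; Subtracting the remaining from the first: starting from the 18.5×16.5 cube, the 12.5×6 cube at (4.5, 9) lies wholly inside it (removes its full 75.00 mm² and its 37.00 mm outline becomes a hole wall) — 1 connected region with 1 hole; the r=7 cylinder at (2.5, 2.5) gives a regular 24-gon of circumradius 7 (constant along its height); Taking the union: the regions partially overlap (shared area 78.30 mm²), so overlapping operands fuse into one piece — 1 connected region with 1 hole. Overall, the cross-section is one region with 1 hole. The nearest boundary edge runs (-4.26, 0.69)→(-4.50, 2.50); distance from the point to it = 2.31 mm. The point is inside the cross-section and 2.31 mm from the nearest boundary — more than the 1.2 mm shell width (3 × 0.4), so it's in the infill interior.

infill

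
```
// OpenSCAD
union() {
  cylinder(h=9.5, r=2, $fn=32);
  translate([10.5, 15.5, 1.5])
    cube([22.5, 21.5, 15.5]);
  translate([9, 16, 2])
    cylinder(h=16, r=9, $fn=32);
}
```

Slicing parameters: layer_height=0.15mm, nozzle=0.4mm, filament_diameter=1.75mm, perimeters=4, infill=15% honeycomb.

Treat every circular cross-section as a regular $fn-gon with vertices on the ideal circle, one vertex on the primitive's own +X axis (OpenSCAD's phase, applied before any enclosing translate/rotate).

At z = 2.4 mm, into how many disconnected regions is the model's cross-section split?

At z = 2.4 mm: the cylinder: section is a regular 32-gon, circumradius r=2; the cube at (10.5, 15.5) (footprint 22.5×21.5) is included at this height; the r=9 cylinder at (9, 16) contributes a regular 32-gon of circumradius 9; Combining (union): the regions partially overlap (shared area 53.56 mm²), so overlapping operands fuse into one piece — 2 connected regions. The result has 2 disconnected regions.

2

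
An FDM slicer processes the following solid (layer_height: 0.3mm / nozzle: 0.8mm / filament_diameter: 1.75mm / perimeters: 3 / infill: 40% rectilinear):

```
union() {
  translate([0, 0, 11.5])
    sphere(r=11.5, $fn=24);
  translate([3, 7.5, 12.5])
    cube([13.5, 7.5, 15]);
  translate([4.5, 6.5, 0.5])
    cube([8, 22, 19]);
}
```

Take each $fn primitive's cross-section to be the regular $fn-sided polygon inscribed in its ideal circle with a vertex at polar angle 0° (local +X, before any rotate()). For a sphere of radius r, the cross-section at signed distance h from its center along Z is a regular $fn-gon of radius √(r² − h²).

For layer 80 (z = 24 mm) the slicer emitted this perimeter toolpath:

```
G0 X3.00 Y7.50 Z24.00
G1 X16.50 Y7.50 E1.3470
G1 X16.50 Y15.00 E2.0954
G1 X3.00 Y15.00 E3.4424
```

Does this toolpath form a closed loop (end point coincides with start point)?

Start point (G0): (3.00, 7.50). End point (last G1): the path does not return to the start — open.

no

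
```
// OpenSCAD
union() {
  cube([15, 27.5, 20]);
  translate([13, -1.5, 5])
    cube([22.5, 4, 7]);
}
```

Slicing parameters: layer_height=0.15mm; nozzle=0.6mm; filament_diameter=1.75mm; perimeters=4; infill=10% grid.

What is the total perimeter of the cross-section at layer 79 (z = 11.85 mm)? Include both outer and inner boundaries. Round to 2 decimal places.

At z = 11.85 mm: the cube (footprint 15×27.5) is included at this height (perimeter 85.00 mm); the cube at (13, -1.5) (footprint 22.5×4) is included at this height (perimeter 53.00 mm); Merging all regions: the regions partially overlap (shared area 5.00 mm²), so the edge portions inside another operand are dropped and the merged outline is re-measured after clipping — boundary = 129.00 mm. Overall, the cross-section is a single solid region. Total boundary length (outer) = 129.00 mm.

129.00 mm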